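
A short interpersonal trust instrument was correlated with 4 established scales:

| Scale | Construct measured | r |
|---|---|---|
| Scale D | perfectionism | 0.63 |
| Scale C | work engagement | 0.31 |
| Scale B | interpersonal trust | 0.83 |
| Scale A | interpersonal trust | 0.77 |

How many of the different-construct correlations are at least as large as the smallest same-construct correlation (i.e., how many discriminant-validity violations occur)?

Convergent (same construct = interpersonal trust): Scale B, Scale A.
Smallest convergent = 0.77. Discriminant values: 0.63, 0.31; count ≥ 0.77 → 0.

0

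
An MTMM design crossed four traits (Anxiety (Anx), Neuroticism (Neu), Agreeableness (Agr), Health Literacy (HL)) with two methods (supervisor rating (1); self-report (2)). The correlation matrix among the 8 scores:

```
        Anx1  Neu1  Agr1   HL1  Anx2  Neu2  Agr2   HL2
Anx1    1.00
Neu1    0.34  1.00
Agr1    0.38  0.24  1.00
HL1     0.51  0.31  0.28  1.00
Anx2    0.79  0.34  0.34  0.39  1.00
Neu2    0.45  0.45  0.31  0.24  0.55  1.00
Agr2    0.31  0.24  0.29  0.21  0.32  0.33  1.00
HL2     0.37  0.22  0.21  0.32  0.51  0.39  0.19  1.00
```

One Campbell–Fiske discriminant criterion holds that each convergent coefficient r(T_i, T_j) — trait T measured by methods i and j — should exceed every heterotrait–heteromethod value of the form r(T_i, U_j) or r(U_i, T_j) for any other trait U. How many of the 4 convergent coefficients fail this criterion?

3

Checking each validity diagonal entry against its comparison values:
Anx (methods 1·2): 0.79 vs {0.45, 0.34, 0.31, 0.34, 0.37, 0.39} → pass.
Neu (methods 1·2): 0.45 vs {0.34, 0.45, 0.24, 0.31, 0.22, 0.24} → fail.
Agr (methods 1·2): 0.29 vs {0.34, 0.31, 0.31, 0.24, 0.21, 0.21} → fail.
HL (methods 1·2): 0.32 vs {0.39, 0.37, 0.24, 0.22, 0.21, 0.21} → fail.
3 of 4 fail.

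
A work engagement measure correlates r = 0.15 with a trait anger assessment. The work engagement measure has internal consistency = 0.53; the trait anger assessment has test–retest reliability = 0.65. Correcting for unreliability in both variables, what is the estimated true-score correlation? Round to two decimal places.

r_true = r_obs / √(r_xx · r_yy) = 0.15 / √(0.53 × 0.65) = 0.15 / √0.3445 = 0.15 / 0.5869 ≈ 0.26.

0.26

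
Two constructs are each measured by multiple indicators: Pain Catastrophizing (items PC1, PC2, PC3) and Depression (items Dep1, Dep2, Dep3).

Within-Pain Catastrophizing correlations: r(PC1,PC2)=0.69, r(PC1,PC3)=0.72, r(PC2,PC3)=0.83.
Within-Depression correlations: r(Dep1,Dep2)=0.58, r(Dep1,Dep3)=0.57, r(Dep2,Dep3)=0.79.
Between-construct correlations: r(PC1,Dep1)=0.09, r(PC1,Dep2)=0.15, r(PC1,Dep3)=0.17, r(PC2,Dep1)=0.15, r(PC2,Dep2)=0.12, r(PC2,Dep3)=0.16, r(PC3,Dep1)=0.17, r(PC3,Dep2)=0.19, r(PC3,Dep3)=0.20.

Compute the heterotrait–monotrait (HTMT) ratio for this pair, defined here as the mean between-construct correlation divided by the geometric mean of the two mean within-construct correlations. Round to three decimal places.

Between-construct mean = 1.40/9 = 0.1556.
Mean within-PC = 2.24/3 = 0.7467; mean within-Dep = 1.94/3 = 0.6467.
Geometric mean = √(0.7467 × 0.6467) = 0.6949.
HTMT = 0.1556 / 0.6949 = 0.224.

0.224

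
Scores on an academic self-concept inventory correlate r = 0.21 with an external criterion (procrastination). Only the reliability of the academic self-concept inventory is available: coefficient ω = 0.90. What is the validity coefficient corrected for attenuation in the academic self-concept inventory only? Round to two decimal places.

0.22

Single correction: r_c = r_obs / √r_xx = 0.21 / √0.90 = 0.21 / 0.9487 ≈ 0.22.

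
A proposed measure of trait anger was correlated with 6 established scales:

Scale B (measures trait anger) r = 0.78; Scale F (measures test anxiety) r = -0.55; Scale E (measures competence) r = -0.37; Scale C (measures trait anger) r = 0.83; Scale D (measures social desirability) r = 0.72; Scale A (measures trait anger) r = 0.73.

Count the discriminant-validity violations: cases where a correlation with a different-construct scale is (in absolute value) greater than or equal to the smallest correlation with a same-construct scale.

0

Convergent (same construct = trait anger): Scale B, Scale C, Scale A.
Smallest convergent = 0.73. Discriminant |r|: 0.55, 0.37, 0.72; count ≥ 0.73 → 0.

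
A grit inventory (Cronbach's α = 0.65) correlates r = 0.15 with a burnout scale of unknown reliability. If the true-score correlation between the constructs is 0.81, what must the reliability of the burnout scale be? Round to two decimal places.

r_true = r_obs / √(r_xx · r_yy) ⇒ 0.81 = 0.15 / √(0.65 · r_yy).
√(0.65 · r_yy) = 0.15 / 0.81 = 0.1852; 0.65 · r_yy = 0.0343; r_yy = 0.0343 / 0.65 ≈ 0.05.

0.05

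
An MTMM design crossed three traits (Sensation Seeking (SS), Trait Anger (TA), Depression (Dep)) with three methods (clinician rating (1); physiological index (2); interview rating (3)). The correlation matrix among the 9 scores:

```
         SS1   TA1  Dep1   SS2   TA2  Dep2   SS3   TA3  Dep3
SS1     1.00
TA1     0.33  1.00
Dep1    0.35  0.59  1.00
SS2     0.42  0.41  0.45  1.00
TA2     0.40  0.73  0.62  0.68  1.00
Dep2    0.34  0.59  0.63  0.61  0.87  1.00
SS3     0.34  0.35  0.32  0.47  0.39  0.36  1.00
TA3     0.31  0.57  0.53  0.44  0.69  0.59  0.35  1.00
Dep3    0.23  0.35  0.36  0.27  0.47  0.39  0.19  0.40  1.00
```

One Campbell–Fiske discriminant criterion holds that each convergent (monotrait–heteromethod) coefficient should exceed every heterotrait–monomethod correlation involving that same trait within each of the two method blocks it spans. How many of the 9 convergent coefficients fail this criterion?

Checking each validity diagonal entry against its comparison values:
SS (methods 1·2): 0.42 vs {0.33, 0.68, 0.35, 0.61} → fail.
SS (methods 1·3): 0.34 vs {0.33, 0.35, 0.35, 0.19} → fail.
SS (methods 2·3): 0.47 vs {0.68, 0.35, 0.61, 0.19} → fail.
TA (methods 1·2): 0.73 vs {0.33, 0.68, 0.59, 0.87} → fail.
TA (methods 1·3): 0.57 vs {0.33, 0.35, 0.59, 0.40} → fail.
TA (methods 2·3): 0.69 vs {0.68, 0.35, 0.87, 0.40} → fail.
Dep (methods 1·2): 0.63 vs {0.35, 0.61, 0.59, 0.87} → fail.
Dep (methods 1·3): 0.36 vs {0.35, 0.19, 0.59, 0.40} → fail.
Dep (methods 2·3): 0.39 vs {0.61, 0.19, 0.87, 0.40} → fail.
9 of 9 fail.

9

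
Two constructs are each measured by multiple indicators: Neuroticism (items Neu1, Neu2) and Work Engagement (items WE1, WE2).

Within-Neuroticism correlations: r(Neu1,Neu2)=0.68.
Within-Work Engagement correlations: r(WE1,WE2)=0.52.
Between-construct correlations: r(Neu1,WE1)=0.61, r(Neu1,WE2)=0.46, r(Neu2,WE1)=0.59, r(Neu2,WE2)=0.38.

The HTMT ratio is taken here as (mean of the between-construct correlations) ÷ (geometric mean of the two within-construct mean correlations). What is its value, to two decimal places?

Between-construct mean = 2.04/4 = 0.5100.
Mean within-Neu = 0.68/1 = 0.6800; mean within-WE = 0.52/1 = 0.5200.
Geometric mean = √(0.6800 × 0.5200) = 0.5946.
HTMT = 0.5100 / 0.5946 = 0.86.

0.86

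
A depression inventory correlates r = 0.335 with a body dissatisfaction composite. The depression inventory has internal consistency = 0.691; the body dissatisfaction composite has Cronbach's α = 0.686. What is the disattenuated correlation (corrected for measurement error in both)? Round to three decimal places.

0.487

r_true = r_obs / √(r_xx · r_yy) = 0.335 / √(0.691 × 0.686) = 0.335 / √0.474026 = 0.335 / 0.6885 ≈ 0.487.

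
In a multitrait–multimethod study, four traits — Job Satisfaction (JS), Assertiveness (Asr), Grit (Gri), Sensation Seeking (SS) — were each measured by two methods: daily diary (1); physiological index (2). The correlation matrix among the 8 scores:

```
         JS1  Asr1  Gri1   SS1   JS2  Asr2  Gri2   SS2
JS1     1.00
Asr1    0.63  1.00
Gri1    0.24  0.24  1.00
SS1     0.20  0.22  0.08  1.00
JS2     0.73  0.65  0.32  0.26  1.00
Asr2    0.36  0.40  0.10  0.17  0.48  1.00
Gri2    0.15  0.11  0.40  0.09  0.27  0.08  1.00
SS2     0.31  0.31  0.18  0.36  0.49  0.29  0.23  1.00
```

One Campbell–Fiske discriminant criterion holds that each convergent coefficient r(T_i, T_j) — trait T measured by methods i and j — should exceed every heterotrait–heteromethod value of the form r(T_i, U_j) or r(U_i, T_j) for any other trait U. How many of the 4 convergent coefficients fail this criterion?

Each convergent coefficient versus the relevant comparison correlations:
JS (methods 1·2): 0.73 vs {0.36, 0.65, 0.15, 0.32, 0.31, 0.26} → pass.
Asr (methods 1·2): 0.40 vs {0.65, 0.36, 0.11, 0.10, 0.31, 0.17} → fail.
Gri (methods 1·2): 0.40 vs {0.32, 0.15, 0.10, 0.11, 0.18, 0.09} → pass.
SS (methods 1·2): 0.36 vs {0.26, 0.31, 0.17, 0.31, 0.09, 0.18} → pass.
1 of 4 fail.

1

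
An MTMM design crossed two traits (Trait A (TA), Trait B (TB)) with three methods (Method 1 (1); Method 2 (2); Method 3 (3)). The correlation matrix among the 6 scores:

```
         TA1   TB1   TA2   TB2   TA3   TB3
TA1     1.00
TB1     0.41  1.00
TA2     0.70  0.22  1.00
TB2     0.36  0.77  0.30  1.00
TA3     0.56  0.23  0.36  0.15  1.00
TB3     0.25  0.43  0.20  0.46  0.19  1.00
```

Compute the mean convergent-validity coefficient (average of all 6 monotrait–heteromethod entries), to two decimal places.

0.55

Convergent values: 0.70, 0.56, 0.36, 0.77, 0.43, 0.46; mean = 3.28/6 = 0.55.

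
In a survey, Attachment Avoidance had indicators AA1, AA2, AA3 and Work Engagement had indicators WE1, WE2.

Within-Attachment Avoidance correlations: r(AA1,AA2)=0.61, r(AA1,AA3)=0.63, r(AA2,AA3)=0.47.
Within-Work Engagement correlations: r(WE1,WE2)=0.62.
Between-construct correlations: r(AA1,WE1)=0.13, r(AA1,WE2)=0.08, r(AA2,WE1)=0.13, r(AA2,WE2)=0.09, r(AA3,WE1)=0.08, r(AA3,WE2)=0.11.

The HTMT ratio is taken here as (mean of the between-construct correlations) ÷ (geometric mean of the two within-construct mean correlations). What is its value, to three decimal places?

Mean heterotrait r = 0.62/6 = 0.1033.
Mean within-AA = 1.71/3 = 0.5700; mean within-WE = 0.62/1 = 0.6200.
Geometric mean = √(0.5700 × 0.6200) = 0.5945.
HTMT = 0.1033 / 0.5945 = 0.174.

0.174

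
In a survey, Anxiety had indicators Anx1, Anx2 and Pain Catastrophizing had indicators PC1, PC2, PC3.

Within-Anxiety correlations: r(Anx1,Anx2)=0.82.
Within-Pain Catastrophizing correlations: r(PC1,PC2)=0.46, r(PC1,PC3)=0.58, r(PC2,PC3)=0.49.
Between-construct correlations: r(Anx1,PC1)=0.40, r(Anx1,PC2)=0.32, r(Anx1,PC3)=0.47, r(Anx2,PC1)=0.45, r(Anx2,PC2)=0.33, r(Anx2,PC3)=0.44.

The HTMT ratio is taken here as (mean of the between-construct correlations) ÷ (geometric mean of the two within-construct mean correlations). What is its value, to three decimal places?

Mean heterotrait r = 2.41/6 = 0.4017.
Mean within-Anx = 0.82/1 = 0.8200; mean within-PC = 1.53/3 = 0.5100.
Geometric mean = √(0.8200 × 0.5100) = 0.6467.
HTMT = 0.4017 / 0.6467 = 0.621.

0.621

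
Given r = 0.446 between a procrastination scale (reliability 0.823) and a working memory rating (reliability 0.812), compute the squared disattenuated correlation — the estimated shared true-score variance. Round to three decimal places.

0.298

Disattenuated r = 0.446 / √(0.823 × 0.812) = 0.446 / 0.8175 = 0.5456.
Shared true-score variance = 0.5456² = 0.2977 ≈ 0.298.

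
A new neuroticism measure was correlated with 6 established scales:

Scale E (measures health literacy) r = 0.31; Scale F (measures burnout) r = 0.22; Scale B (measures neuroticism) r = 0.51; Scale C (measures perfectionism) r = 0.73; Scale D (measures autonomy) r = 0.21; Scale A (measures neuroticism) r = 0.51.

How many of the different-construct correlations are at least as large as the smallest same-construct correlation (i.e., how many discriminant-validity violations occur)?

1

Convergent (same construct = neuroticism): Scale B, Scale A.
Smallest convergent = 0.51. Discriminant values: 0.31, 0.22, 0.73, 0.21; count ≥ 0.51 → 1.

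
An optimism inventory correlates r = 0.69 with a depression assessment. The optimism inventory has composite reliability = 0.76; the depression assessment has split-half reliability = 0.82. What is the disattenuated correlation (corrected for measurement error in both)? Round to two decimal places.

r_true = r_obs / √(r_xx · r_yy) = 0.69 / √(0.76 × 0.82) = 0.69 / √0.6232 = 0.69 / 0.7894 ≈ 0.87.

0.87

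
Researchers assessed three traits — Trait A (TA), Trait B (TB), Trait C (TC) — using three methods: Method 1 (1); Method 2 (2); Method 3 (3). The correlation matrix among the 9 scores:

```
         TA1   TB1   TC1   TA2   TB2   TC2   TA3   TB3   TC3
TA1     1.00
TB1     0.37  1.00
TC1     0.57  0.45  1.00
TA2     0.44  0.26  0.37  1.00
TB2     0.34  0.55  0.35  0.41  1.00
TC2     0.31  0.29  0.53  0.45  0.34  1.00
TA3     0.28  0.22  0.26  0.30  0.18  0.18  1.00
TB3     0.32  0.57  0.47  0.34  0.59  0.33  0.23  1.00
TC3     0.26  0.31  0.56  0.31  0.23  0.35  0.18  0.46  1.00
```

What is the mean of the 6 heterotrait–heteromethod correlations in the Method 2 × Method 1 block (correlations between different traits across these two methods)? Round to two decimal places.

0.32

HTHM values (method 2 × method 1): 0.26, 0.37, 0.34, 0.35, 0.31, 0.29; mean = 1.92/6 = 0.32.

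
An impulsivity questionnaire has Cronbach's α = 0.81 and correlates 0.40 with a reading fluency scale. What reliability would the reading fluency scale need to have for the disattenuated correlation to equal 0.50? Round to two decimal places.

0.79

r_true = r_obs / √(r_xx · r_yy) ⇒ 0.50 = 0.40 / √(0.81 · r_yy).
√(0.81 · r_yy) = 0.40 / 0.50 = 0.8000; 0.81 · r_yy = 0.6400; r_yy = 0.6400 / 0.81 ≈ 0.79.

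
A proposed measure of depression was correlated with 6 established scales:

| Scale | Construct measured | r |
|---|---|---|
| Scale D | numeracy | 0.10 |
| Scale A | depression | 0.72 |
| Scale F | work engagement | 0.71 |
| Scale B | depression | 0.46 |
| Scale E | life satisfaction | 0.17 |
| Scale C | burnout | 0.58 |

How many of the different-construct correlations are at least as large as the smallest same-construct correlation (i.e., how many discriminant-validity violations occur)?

2

Convergent (same construct = depression): Scale A, Scale B.
Smallest convergent = 0.46. Discriminant values: 0.10, 0.71, 0.17, 0.58; count ≥ 0.46 → 2.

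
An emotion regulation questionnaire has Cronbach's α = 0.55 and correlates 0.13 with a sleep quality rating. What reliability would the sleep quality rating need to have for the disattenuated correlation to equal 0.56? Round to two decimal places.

0.10

r_true = r_obs / √(r_xx · r_yy) ⇒ 0.56 = 0.13 / √(0.55 · r_yy).
√(0.55 · r_yy) = 0.13 / 0.56 = 0.2321; 0.55 · r_yy = 0.0539; r_yy = 0.0539 / 0.55 ≈ 0.10.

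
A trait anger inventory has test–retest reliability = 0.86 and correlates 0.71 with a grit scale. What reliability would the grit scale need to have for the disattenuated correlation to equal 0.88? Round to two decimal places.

0.76

r_true = r_obs / √(r_xx · r_yy) ⇒ 0.88 = 0.71 / √(0.86 · r_yy).
√(0.86 · r_yy) = 0.71 / 0.88 = 0.8068; 0.86 · r_yy = 0.6509; r_yy = 0.6509 / 0.86 ≈ 0.76.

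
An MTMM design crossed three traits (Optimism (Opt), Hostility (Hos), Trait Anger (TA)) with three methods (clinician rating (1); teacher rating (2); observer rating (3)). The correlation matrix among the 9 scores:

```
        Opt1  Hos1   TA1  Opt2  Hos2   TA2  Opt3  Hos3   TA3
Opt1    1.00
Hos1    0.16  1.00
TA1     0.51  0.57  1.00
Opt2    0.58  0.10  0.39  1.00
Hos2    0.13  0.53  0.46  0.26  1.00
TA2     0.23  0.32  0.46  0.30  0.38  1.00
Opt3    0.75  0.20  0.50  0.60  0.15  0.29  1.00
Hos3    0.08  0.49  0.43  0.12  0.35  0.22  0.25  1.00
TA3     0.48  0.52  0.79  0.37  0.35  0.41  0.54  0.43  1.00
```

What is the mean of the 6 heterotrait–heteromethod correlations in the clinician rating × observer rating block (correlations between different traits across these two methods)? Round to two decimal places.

0.37

HTHM values (method 1 × method 3): 0.08, 0.48, 0.20, 0.52, 0.50, 0.43; mean = 2.21/6 = 0.37.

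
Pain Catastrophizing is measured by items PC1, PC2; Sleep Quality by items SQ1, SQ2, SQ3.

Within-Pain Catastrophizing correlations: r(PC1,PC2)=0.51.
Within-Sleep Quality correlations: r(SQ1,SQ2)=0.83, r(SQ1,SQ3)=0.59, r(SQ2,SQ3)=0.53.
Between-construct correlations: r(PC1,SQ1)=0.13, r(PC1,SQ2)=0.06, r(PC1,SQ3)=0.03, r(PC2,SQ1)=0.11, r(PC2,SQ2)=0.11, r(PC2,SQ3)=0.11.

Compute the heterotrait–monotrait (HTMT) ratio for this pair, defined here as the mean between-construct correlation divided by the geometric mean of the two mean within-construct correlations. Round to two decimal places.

0.16

Mean between = 0.55/6 = 0.0917.
Mean within-PC = 0.51/1 = 0.5100; mean within-SQ = 1.95/3 = 0.6500.
Geometric mean = √(0.5100 × 0.6500) = 0.5758.
HTMT = 0.0917 / 0.5758 = 0.16.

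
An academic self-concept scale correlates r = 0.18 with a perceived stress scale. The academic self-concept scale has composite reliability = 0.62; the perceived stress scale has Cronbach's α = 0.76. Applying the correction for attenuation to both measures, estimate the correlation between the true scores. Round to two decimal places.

0.26

r_true = r_obs / √(r_xx · r_yy) = 0.18 / √(0.62 × 0.76) = 0.18 / √0.4712 = 0.18 / 0.6864 ≈ 0.26.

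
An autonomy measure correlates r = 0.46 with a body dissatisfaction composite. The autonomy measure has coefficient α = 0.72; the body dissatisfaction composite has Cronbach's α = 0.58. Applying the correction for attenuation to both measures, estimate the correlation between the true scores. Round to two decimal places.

r_true = r_obs / √(r_xx · r_yy) = 0.46 / √(0.72 × 0.58) = 0.46 / √0.4176 = 0.46 / 0.6462 ≈ 0.71.

0.71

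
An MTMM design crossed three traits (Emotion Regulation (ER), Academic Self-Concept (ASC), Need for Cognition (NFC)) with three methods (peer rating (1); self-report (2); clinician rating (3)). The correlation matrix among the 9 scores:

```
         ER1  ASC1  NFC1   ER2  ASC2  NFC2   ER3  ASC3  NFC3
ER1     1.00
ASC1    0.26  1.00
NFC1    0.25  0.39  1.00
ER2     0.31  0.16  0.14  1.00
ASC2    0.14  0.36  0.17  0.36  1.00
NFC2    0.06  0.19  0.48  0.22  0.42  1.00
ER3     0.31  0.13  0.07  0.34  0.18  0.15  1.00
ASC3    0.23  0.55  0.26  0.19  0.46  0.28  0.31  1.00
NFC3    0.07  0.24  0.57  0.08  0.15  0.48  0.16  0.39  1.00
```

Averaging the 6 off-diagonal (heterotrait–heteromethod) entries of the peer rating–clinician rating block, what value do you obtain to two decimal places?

0.17

HTHM values (method 1 × method 3): 0.23, 0.07, 0.13, 0.24, 0.07, 0.26; mean = 1.00/6 = 0.17.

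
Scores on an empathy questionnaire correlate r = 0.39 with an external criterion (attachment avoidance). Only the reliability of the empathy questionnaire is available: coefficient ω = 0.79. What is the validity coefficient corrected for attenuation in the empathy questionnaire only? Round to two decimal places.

0.44

Single correction: r_c = r_obs / √r_xx = 0.39 / √0.79 = 0.39 / 0.8888 ≈ 0.44.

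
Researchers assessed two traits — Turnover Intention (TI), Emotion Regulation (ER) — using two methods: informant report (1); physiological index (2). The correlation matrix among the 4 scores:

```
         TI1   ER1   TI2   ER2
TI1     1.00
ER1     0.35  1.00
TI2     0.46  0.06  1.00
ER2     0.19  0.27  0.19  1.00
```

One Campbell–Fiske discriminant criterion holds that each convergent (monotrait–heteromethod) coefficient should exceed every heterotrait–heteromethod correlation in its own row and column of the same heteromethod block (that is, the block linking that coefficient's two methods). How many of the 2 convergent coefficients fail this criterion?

0

Checking each validity diagonal entry against its comparison values:
TI (methods 1·2): 0.46 vs {0.19, 0.06} → pass.
ER (methods 1·2): 0.27 vs {0.06, 0.19} → pass.
0 of 2 fail.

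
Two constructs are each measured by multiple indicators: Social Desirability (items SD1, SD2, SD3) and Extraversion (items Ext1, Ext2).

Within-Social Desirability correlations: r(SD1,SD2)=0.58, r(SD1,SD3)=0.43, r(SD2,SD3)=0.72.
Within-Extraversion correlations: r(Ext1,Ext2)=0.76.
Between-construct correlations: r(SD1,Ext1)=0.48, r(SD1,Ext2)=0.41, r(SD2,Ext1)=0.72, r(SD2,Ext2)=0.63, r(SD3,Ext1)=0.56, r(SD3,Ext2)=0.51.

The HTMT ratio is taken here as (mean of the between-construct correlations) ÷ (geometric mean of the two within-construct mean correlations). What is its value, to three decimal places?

0.833

Mean heterotrait r = 3.31/6 = 0.5517.
Mean within-SD = 1.73/3 = 0.5767; mean within-Ext = 0.76/1 = 0.7600.
Geometric mean = √(0.5767 × 0.7600) = 0.6620.
HTMT = 0.5517 / 0.6620 = 0.833.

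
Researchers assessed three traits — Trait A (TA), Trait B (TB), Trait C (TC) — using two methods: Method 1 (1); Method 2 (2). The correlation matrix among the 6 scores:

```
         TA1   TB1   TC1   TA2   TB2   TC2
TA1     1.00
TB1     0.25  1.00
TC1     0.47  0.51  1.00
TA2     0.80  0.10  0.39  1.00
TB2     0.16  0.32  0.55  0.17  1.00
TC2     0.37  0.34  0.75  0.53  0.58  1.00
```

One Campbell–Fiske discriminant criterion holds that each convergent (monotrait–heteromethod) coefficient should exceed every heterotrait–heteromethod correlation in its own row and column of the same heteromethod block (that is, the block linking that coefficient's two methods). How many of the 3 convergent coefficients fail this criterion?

1

Checking each validity diagonal entry against its comparison values:
TA (methods 1·2): 0.80 vs {0.16, 0.10, 0.37, 0.39} → pass.
TB (methods 1·2): 0.32 vs {0.10, 0.16, 0.34, 0.55} → fail.
TC (methods 1·2): 0.75 vs {0.39, 0.37, 0.55, 0.34} → pass.
1 of 3 fail.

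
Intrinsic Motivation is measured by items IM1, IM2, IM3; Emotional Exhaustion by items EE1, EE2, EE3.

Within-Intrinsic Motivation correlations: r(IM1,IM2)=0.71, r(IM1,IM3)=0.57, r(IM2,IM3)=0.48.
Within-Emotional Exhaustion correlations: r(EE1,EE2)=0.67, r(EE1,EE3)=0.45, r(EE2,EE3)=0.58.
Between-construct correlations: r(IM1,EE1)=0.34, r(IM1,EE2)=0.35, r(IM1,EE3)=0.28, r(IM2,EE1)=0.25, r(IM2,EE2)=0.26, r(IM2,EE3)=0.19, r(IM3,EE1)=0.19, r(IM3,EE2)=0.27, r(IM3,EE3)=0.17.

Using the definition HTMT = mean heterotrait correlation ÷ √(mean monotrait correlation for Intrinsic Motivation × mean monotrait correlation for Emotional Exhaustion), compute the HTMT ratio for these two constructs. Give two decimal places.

0.44

Between-construct mean = 2.30/9 = 0.2556.
Mean within-IM = 1.76/3 = 0.5867; mean within-EE = 1.70/3 = 0.5667.
Geometric mean = √(0.5867 × 0.5667) = 0.5766.
HTMT = 0.2556 / 0.5766 = 0.44.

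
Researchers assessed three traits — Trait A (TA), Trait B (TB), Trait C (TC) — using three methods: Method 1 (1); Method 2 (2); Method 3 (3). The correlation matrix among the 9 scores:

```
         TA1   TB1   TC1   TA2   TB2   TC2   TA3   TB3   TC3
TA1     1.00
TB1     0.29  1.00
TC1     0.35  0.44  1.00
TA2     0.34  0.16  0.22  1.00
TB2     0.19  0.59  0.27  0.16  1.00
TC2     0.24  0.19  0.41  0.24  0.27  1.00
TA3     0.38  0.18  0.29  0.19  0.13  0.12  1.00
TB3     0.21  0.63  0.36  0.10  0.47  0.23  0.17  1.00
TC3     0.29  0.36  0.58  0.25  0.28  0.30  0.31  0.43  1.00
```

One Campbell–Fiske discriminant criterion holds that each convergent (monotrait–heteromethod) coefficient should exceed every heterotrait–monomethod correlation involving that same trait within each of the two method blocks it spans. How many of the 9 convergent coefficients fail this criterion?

4

Each convergent coefficient versus the relevant comparison correlations:
TA (methods 1·2): 0.34 vs {0.29, 0.16, 0.35, 0.24} → fail.
TA (methods 1·3): 0.38 vs {0.29, 0.17, 0.35, 0.31} → pass.
TA (methods 2·3): 0.19 vs {0.16, 0.17, 0.24, 0.31} → fail.
TB (methods 1·2): 0.59 vs {0.29, 0.16, 0.44, 0.27} → pass.
TB (methods 1·3): 0.63 vs {0.29, 0.17, 0.44, 0.43} → pass.
TB (methods 2·3): 0.47 vs {0.16, 0.17, 0.27, 0.43} → pass.
TC (methods 1·2): 0.41 vs {0.35, 0.24, 0.44, 0.27} → fail.
TC (methods 1·3): 0.58 vs {0.35, 0.31, 0.44, 0.43} → pass.
TC (methods 2·3): 0.30 vs {0.24, 0.31, 0.27, 0.43} → fail.
4 of 9 fail.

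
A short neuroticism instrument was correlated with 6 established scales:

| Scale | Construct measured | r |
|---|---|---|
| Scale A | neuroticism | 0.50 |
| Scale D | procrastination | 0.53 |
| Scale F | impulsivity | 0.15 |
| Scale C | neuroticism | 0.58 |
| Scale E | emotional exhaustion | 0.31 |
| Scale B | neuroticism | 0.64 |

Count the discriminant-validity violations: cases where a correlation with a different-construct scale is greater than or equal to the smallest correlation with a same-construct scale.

Convergent (same construct = neuroticism): Scale A, Scale C, Scale B.
Smallest convergent = 0.50. Discriminant values: 0.53, 0.15, 0.31; count ≥ 0.50 → 1.

1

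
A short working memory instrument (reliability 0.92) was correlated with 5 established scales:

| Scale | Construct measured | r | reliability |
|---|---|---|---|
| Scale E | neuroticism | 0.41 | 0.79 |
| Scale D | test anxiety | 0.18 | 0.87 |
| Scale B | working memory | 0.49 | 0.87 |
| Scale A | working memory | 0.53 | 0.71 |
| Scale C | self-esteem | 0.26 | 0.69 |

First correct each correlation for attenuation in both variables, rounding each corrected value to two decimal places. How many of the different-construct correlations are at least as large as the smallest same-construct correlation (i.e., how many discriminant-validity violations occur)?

0

Disattenuated r (r / √(r_scale · r_new)):
  Scale E (disc): 0.41 / √(0.79·0.92) = 0.48
  Scale D (disc): 0.18 / √(0.87·0.92) = 0.20
  Scale B (conv): 0.49 / √(0.87·0.92) = 0.55
  Scale A (conv): 0.53 / √(0.71·0.92) = 0.66
  Scale C (disc): 0.26 / √(0.69·0.92) = 0.33
Smallest convergent = 0.55. Discriminant values: 0.48, 0.20, 0.33; count ≥ 0.55 → 0.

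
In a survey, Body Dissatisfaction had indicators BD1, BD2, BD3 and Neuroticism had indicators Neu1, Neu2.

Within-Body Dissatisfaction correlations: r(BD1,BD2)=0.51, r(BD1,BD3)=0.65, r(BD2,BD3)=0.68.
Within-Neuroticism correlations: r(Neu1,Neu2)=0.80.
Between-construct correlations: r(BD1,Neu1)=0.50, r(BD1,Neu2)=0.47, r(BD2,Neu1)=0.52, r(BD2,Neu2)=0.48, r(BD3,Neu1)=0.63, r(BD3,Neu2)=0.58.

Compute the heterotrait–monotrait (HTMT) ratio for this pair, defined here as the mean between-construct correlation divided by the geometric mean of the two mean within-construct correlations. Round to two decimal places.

0.76

Between-construct mean = 3.18/6 = 0.5300.
Mean within-BD = 1.84/3 = 0.6133; mean within-Neu = 0.80/1 = 0.8000.
Geometric mean = √(0.6133 × 0.8000) = 0.7005.
HTMT = 0.5300 / 0.7005 = 0.76.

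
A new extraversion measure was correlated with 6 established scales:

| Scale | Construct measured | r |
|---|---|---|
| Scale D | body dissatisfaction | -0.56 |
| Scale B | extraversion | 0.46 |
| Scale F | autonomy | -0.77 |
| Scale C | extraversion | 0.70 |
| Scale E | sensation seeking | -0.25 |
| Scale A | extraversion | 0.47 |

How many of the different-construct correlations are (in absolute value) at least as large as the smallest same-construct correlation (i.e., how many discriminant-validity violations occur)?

2

Convergent (same construct = extraversion): Scale B, Scale C, Scale A.
Smallest convergent = 0.46. Discriminant |r|: 0.56, 0.77, 0.25; count ≥ 0.46 → 2.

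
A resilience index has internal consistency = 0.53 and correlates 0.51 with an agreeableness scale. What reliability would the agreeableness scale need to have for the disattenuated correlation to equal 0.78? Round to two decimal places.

0.81

r_true = r_obs / √(r_xx · r_yy) ⇒ 0.78 = 0.51 / √(0.53 · r_yy).
√(0.53 · r_yy) = 0.51 / 0.78 = 0.6538; 0.53 · r_yy = 0.4275; r_yy = 0.4275 / 0.53 ≈ 0.81.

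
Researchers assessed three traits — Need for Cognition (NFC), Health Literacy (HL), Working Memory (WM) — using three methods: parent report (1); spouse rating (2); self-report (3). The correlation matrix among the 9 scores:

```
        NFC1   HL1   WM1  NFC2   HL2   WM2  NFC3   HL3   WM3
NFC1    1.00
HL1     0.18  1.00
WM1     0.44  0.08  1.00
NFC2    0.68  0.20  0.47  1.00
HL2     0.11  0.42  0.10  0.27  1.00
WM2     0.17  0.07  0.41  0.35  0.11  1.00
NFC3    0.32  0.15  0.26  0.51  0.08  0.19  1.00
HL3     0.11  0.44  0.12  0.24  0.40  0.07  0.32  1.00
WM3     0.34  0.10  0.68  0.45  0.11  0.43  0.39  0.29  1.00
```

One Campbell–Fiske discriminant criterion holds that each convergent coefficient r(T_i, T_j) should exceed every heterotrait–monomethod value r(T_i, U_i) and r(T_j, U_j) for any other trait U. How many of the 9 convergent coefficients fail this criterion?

2

Each convergent coefficient versus the relevant comparison correlations:
NFC (methods 1·2): 0.68 vs {0.18, 0.27, 0.44, 0.35} → pass.
NFC (methods 1·3): 0.32 vs {0.18, 0.32, 0.44, 0.39} → fail.
NFC (methods 2·3): 0.51 vs {0.27, 0.32, 0.35, 0.39} → pass.
HL (methods 1·2): 0.42 vs {0.18, 0.27, 0.08, 0.11} → pass.
HL (methods 1·3): 0.44 vs {0.18, 0.32, 0.08, 0.29} → pass.
HL (methods 2·3): 0.40 vs {0.27, 0.32, 0.11, 0.29} → pass.
WM (methods 1·2): 0.41 vs {0.44, 0.35, 0.08, 0.11} → fail.
WM (methods 1·3): 0.68 vs {0.44, 0.39, 0.08, 0.29} → pass.
WM (methods 2·3): 0.43 vs {0.35, 0.39, 0.11, 0.29} → pass.
2 of 9 fail.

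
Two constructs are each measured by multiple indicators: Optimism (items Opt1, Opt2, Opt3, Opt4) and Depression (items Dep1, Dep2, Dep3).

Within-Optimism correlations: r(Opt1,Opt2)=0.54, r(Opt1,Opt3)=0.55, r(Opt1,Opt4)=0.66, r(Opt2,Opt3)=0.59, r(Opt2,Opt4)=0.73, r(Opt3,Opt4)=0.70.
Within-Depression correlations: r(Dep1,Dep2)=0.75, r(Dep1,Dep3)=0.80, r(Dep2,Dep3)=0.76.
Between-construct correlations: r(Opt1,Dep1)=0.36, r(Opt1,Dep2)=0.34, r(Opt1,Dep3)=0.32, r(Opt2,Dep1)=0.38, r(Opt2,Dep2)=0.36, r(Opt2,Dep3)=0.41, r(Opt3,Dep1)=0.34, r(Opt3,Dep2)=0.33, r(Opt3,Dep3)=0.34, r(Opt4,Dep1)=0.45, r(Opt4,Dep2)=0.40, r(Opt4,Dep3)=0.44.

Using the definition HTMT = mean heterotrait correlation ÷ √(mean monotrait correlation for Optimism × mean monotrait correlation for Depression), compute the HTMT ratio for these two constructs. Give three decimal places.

Mean heterotrait r = 4.47/12 = 0.3725.
Mean within-Opt = 3.77/6 = 0.6283; mean within-Dep = 2.31/3 = 0.7700.
Geometric mean = √(0.6283 × 0.7700) = 0.6956.
HTMT = 0.3725 / 0.6956 = 0.536.

0.536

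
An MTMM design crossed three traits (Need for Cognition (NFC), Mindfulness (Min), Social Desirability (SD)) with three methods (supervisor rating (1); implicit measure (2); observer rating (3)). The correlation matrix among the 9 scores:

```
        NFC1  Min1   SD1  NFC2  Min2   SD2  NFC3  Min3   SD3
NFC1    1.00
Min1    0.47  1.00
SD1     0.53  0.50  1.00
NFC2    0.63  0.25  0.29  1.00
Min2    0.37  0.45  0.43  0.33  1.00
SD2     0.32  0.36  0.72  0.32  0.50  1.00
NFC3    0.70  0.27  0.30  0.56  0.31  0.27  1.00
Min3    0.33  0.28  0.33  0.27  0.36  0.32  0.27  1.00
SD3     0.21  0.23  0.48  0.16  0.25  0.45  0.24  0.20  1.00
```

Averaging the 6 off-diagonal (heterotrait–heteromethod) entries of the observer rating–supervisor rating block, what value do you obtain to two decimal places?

HTHM values (method 3 × method 1): 0.27, 0.30, 0.33, 0.33, 0.21, 0.23; mean = 1.67/6 = 0.28.

0.28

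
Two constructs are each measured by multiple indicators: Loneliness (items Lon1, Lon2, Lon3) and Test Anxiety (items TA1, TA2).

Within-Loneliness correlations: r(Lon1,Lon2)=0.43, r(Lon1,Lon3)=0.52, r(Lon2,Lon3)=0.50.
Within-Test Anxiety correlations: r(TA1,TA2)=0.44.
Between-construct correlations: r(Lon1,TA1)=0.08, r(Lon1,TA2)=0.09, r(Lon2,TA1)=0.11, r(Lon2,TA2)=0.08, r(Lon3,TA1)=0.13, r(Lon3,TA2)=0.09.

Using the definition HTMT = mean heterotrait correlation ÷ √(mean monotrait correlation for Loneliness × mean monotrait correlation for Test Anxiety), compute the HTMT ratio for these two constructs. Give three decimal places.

0.210

Mean heterotrait r = 0.58/6 = 0.0967.
Mean within-Lon = 1.45/3 = 0.4833; mean within-TA = 0.44/1 = 0.4400.
Geometric mean = √(0.4833 × 0.4400) = 0.4611.
HTMT = 0.0967 / 0.4611 = 0.210.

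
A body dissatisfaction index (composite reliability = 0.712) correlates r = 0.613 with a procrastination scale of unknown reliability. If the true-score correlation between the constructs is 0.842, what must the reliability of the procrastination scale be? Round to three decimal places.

r_true = r_obs / √(r_xx · r_yy) ⇒ 0.842 = 0.613 / √(0.712 · r_yy).
√(0.712 · r_yy) = 0.613 / 0.842 = 0.7280; 0.712 · r_yy = 0.5300; r_yy = 0.5300 / 0.712 ≈ 0.744.

0.744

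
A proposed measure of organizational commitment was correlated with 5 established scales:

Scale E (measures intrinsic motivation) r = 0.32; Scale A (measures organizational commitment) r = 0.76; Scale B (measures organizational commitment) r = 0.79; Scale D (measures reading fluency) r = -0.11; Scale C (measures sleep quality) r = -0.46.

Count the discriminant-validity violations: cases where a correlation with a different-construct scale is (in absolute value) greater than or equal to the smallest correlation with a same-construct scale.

0

Convergent (same construct = organizational commitment): Scale A, Scale B.
Smallest convergent = 0.76. Discriminant |r|: 0.32, 0.11, 0.46; count ≥ 0.76 → 0.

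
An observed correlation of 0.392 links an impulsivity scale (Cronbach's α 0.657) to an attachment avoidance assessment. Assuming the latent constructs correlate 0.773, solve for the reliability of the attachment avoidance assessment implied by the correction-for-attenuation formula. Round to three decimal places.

0.391

r_true = r_obs / √(r_xx · r_yy) ⇒ 0.773 = 0.392 / √(0.657 · r_yy).
√(0.657 · r_yy) = 0.392 / 0.773 = 0.5071; 0.657 · r_yy = 0.2572; r_yy = 0.2572 / 0.657 ≈ 0.391.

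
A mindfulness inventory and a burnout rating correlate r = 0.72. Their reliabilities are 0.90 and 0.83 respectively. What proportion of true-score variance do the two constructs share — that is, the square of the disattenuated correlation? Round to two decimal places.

0.69

Disattenuated r = 0.72 / √(0.90 × 0.83) = 0.72 / 0.8643 = 0.8330.
Shared true-score variance = 0.8330² = 0.6939 ≈ 0.69.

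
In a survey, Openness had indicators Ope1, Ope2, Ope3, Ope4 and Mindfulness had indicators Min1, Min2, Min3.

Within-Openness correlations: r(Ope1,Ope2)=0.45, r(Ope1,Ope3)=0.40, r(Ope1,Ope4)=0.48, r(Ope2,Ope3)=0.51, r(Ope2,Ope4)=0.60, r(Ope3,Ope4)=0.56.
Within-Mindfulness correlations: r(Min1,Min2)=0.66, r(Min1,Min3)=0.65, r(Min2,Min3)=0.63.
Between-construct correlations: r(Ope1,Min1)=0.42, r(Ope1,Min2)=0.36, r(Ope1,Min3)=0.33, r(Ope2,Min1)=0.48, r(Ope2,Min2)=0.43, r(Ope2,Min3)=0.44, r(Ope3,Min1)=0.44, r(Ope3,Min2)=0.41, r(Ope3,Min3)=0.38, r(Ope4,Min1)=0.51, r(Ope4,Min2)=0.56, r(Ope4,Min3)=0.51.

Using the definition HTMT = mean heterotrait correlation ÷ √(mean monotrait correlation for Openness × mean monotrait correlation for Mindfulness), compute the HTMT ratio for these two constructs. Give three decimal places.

0.772

Mean heterotrait r = 5.27/12 = 0.4392.
Mean within-Ope = 3.00/6 = 0.5000; mean within-Min = 1.94/3 = 0.6467.
Geometric mean = √(0.5000 × 0.6467) = 0.5686.
HTMT = 0.4392 / 0.5686 = 0.772.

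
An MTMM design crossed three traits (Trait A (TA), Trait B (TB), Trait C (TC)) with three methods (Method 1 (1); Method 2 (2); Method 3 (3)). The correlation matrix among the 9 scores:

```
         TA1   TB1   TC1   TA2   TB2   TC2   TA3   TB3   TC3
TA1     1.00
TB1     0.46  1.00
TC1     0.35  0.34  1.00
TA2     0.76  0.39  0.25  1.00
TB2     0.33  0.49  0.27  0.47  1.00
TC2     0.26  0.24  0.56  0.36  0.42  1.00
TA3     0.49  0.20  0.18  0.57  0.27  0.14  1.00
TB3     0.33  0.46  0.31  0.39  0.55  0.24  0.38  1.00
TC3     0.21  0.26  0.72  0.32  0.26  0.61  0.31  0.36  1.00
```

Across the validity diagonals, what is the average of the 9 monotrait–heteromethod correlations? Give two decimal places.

0.58

Convergent values: 0.76, 0.49, 0.57, 0.49, 0.46, 0.55, 0.56, 0.72, 0.61; mean = 5.21/9 = 0.58.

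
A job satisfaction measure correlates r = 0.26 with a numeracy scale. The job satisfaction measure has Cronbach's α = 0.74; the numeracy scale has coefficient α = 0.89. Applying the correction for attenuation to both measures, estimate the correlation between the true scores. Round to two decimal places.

r_true = r_obs / √(r_xx · r_yy) = 0.26 / √(0.74 × 0.89) = 0.26 / √0.6586 = 0.26 / 0.8115 ≈ 0.32.

0.32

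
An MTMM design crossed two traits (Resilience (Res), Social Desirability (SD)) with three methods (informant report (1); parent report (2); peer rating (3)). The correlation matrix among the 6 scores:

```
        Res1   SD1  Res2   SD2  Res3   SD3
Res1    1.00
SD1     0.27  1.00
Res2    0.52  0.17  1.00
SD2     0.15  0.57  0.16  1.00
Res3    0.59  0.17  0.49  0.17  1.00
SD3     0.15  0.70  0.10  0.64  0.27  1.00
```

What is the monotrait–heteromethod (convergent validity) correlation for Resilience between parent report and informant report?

0.52

Same trait (Res), different methods: r(Res2, Res1) = 0.52.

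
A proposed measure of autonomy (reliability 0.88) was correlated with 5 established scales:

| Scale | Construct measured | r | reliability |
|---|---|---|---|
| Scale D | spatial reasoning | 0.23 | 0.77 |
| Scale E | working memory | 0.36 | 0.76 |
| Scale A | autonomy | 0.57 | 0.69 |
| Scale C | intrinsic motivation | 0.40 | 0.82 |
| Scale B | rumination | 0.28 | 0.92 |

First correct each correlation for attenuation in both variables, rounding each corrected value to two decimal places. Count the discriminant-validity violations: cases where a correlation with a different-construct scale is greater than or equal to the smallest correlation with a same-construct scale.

0

Disattenuated r (r / √(r_scale · r_new)):
  Scale D (disc): 0.23 / √(0.77·0.88) = 0.28
  Scale E (disc): 0.36 / √(0.76·0.88) = 0.44
  Scale A (conv): 0.57 / √(0.69·0.88) = 0.73
  Scale C (disc): 0.40 / √(0.82·0.88) = 0.47
  Scale B (disc): 0.28 / √(0.92·0.88) = 0.31
Smallest convergent = 0.73. Discriminant values: 0.28, 0.44, 0.47, 0.31; count ≥ 0.73 → 0.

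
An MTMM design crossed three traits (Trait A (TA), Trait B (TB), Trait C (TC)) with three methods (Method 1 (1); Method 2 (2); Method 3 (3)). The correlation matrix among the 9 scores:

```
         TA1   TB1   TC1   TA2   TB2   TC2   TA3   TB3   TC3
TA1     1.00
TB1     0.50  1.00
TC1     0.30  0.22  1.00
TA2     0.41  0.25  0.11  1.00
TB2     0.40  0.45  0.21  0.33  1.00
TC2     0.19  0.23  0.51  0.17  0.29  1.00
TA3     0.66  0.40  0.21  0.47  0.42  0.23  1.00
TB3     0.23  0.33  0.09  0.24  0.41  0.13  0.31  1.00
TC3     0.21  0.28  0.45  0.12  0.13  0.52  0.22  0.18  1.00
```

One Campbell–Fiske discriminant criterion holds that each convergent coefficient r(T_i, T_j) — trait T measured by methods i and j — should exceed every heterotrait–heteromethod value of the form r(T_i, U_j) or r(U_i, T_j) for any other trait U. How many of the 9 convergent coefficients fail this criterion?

2

Convergent coefficients and their comparison sets:
TA (methods 1·2): 0.41 vs {0.40, 0.25, 0.19, 0.11} → pass.
TA (methods 1·3): 0.66 vs {0.23, 0.40, 0.21, 0.21} → pass.
TA (methods 2·3): 0.47 vs {0.24, 0.42, 0.12, 0.23} → pass.
TB (methods 1·2): 0.45 vs {0.25, 0.40, 0.23, 0.21} → pass.
TB (methods 1·3): 0.33 vs {0.40, 0.23, 0.28, 0.09} → fail.
TB (methods 2·3): 0.41 vs {0.42, 0.24, 0.13, 0.13} → fail.
TC (methods 1·2): 0.51 vs {0.11, 0.19, 0.21, 0.23} → pass.
TC (methods 1·3): 0.45 vs {0.21, 0.21, 0.09, 0.28} → pass.
TC (methods 2·3): 0.52 vs {0.23, 0.12, 0.13, 0.13} → pass.
2 of 9 fail.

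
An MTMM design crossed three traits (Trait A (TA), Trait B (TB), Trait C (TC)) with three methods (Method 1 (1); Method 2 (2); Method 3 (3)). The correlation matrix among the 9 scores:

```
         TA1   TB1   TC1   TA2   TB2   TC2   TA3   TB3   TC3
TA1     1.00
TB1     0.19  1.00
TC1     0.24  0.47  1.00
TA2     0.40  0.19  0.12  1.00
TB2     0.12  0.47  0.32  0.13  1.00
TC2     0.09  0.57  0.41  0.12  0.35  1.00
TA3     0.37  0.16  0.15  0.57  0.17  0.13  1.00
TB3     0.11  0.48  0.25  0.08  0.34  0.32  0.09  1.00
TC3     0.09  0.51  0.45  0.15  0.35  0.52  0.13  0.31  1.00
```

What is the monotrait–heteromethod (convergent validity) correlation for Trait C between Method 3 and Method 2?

Same trait (TC), different methods: r(TC3, TC2) = 0.52.

0.52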